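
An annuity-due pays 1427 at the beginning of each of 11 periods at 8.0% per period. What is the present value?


PV_due = PMT * (1-(1+i)^(-n))/i * (1+i)
PV_immediate = 10187.302
PV_due = 10187.302 * 1.08
= 11002.2862


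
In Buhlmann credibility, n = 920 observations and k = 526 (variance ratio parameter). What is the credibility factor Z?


Z = n / (n + k)
= 920 / (920 + 526)
= 920 / 1446
= 0.6362


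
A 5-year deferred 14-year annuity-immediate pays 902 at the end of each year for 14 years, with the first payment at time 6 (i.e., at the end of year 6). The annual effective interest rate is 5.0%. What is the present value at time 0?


PV at time 5 of the 14-year annuity-immediate:
a_n = 902 * (1-(1+0.05)^(-14))/0.05 = 8928.5741
Discount back 5 years to time 0:
PV = 8928.5741 * (1+0.05)^(-5)
= 8928.5741 * 0.783526
= 6995.7715


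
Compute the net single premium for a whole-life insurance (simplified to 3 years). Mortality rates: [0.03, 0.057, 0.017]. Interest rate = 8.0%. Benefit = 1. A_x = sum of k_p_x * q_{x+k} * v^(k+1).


v = 0.925926
Year 0: k_p_x=1.0, q=0.03, term=0.027778
Year 1: k_p_x=0.97, q=0.057, term=0.047402
Year 2: k_p_x=0.91471, q=0.017, term=0.012344
A_x = 0.0875


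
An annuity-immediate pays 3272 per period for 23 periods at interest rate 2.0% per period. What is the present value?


PV = PMT * (1 - (1+i)^(-n)) / i
= 3272 * (1 - (1+0.02)^(-23)) / 0.02
= 3272 * (1 - 0.634156) / 0.02
= 3272 * 18.292204
= 59852.0919


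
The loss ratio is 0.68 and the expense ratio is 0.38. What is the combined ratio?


Combined ratio = loss ratio + expense ratio
= 0.68 + 0.38
= 1.06


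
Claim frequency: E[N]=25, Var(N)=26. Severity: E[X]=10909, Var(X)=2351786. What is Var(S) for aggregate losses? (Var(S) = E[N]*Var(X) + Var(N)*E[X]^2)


Var(S) = E[N]*Var(X) + Var(N)*E[X]^2
= 25*2351786 + 26*10909^2
= 58794650 + 3094163306
= 3.1530e+09


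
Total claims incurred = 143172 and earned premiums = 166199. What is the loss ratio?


Loss ratio = claims / premiums
= 143172 / 166199
= 0.8614


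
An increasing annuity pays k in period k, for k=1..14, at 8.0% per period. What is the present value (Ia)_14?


(Ia)_n = sum_{k=1}^{n} k * v^k, v = 1/(1+i)
v = 0.925926
Sum computed term by term:
(Ia)_14 = 51.7165


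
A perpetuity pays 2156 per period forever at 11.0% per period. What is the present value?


PV = PMT / i
= 2156 / 0.11
= 19600.0


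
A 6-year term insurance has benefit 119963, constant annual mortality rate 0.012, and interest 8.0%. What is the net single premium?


NSP = benefit * sum_{k=0}^{n-1} k_p_x * q * v^(k+1)
With constant q=0.012, v=0.925926
Sum = 0.053982
NSP = 119963 * 0.053982
= 6475.8584


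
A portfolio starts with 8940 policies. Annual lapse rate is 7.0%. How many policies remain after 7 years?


remaining = initial * (1 - lapse)^years
= 8940 * (1 - 0.07)^7
= 8940 * 0.601701
= 5379.2058


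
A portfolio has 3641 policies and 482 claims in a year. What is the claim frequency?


frequency = claims / policies
= 482 / 3641
= 0.1324


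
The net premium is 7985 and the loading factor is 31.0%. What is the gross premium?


Gross = net * (1 + loading)
= 7985 * (1 + 0.31)
= 7985 * 1.31
= 10460.35


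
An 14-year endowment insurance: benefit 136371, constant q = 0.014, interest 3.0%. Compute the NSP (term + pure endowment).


Term component = 19842.8258
Pure endowment = 14_p_x * v^14 * benefit = 0.820875 * 0.661118 * 136371 = 74007.8331
NSP = 93850.6589


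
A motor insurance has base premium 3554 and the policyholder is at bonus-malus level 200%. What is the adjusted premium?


adjusted = base * BM_level / 100
= 3554 * 200 / 100
= 3554 * 2.0
= 7108.0


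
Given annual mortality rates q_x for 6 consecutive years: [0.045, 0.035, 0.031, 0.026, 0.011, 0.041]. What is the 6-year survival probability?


p_k = 1 - q_k for each year
Survival = product of (1 - q_k)
= 0.955 * 0.965 * 0.969 * 0.974 * 0.989 * 0.959
= 0.825


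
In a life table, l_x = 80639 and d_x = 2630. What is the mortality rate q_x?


q_x = d_x / l_x
= 2630 / 80639
= 0.0326


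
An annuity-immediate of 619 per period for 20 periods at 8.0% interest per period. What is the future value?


FV = PMT * ((1+i)^n - 1) / i
= 619 * ((1.08)^20 - 1) / 0.08
= 619 * (4.660957 - 1) / 0.08
= 28326.6559


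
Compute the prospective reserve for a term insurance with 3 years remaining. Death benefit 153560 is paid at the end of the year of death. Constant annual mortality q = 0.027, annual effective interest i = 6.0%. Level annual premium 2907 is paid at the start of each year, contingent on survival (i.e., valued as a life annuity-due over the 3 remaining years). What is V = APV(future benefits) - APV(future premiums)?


v = 1/(1+i) = 0.943396
APV(future benefits) per unit = sum_{k=0}^{2} k_p_x * q * v^(k+1) = 0.070315
APV(future benefits) = 153560 * 0.070315 = 10797.5524
Life annuity-due factor ä_{x:3} = sum_{k=0}^{2} k_p_x * v^k = 2.76051
APV(future premiums) = 2907 * 2.76051 = 8024.8025
V = 10797.5524 - 8024.8025
= 2772.75


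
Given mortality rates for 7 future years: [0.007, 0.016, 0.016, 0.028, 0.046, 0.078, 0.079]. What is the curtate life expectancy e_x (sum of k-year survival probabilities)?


e_x = sum_{k=1}^{n} k_p_x
k_p_x values:
  1_p_x = 0.993
  2_p_x = 0.977112
  3_p_x = 0.961478
  4_p_x = 0.934557
  5_p_x = 0.891567
  6_p_x = 0.822025
  7_p_x = 0.757085
e_x = 6.3368


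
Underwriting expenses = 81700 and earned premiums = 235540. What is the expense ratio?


Expense ratio = expenses / premiums
= 81700 / 235540
= 0.3469


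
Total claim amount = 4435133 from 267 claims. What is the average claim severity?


severity = total / number
= 4435133 / 267
= 16610.985


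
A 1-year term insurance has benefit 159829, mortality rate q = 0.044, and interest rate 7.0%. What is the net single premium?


NSP = benefit * q * v
v = 1/(1+i) = 0.934579
NSP = 159829 * 0.044 * 0.934579
= 6572.4075


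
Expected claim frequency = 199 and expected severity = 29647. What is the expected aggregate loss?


E[S] = E[N] * E[X]
= 199 * 29647
= 5.8998e+06


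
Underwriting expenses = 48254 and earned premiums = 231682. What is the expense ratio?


Expense ratio = expenses / premiums
= 48254 / 231682
= 0.2083


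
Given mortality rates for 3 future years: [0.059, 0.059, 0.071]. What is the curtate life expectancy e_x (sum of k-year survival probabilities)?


e_x = sum_{k=1}^{n} k_p_x
k_p_x values:
  1_p_x = 0.941
  2_p_x = 0.885481
  3_p_x = 0.822612
e_x = 2.6491


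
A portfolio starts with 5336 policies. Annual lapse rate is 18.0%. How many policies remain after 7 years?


remaining = initial * (1 - lapse)^years
= 5336 * (1 - 0.18)^7
= 5336 * 0.249285
= 1330.1873


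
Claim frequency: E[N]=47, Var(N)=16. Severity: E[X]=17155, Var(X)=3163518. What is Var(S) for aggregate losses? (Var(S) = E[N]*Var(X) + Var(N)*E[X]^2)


Var(S) = E[N]*Var(X) + Var(N)*E[X]^2
= 47*3163518 + 16*17155^2
= 148685346 + 4708704400
= 4.8574e+09


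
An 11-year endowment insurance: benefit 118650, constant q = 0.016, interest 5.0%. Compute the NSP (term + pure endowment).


Term component = 14680.2342
Pure endowment = 11_p_x * v^11 * benefit = 0.837425 * 0.584679 * 118650 = 58094.0341
NSP = 72774.2683


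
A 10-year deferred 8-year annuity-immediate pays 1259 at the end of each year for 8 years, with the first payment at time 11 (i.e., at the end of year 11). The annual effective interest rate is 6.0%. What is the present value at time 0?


PV at time 10 of the 8-year annuity-immediate:
a_n = 1259 * (1-(1+0.06)^(-8))/0.06 = 7818.1304
Discount back 10 years to time 0:
PV = 7818.1304 * (1+0.06)^(-10)
= 7818.1304 * 0.558395
= 4365.6032


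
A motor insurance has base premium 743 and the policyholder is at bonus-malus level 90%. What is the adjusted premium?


adjusted = base * BM_level / 100
= 743 * 90 / 100
= 743 * 0.9
= 668.7


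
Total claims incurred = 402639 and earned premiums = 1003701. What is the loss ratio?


Loss ratio = claims / premiums
= 402639 / 1003701
= 0.4012


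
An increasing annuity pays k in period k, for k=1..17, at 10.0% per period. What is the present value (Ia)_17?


(Ia)_n = sum_{k=1}^{n} k * v^k, v = 1/(1+i)
v = 0.909091
Sum computed term by term:
(Ia)_17 = 54.6035


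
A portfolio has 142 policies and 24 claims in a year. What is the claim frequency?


frequency = claims / policies
= 24 / 142
= 0.169


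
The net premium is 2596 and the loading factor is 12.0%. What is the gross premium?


Gross = net * (1 + loading)
= 2596 * (1 + 0.12)
= 2596 * 1.12
= 2907.52


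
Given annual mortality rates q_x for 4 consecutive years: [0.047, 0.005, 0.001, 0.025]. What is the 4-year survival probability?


p_k = 1 - q_k for each year
Survival = product of (1 - q_k)
= 0.953 * 0.995 * 0.999 * 0.975
= 0.9236


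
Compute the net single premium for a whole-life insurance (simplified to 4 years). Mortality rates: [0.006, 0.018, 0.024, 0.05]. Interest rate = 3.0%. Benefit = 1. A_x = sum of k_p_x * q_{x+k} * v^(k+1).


v = 0.970874
Year 0: k_p_x=1.0, q=0.006, term=0.005825
Year 1: k_p_x=0.994, q=0.018, term=0.016865
Year 2: k_p_x=0.976108, q=0.024, term=0.021439
Year 3: k_p_x=0.952681, q=0.05, term=0.042322
A_x = 0.0865


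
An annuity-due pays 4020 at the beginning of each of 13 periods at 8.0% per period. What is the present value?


PV_due = PMT * (1-(1+i)^(-n))/i * (1+i)
PV_immediate = 31773.1793
PV_due = 31773.1793 * 1.08
= 34315.0336


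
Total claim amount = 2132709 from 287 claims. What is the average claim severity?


severity = total / number
= 2132709 / 287
= 7431.0418


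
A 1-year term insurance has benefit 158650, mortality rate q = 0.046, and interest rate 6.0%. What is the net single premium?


NSP = benefit * q * v
v = 1/(1+i) = 0.943396
NSP = 158650 * 0.046 * 0.943396
= 6884.8113


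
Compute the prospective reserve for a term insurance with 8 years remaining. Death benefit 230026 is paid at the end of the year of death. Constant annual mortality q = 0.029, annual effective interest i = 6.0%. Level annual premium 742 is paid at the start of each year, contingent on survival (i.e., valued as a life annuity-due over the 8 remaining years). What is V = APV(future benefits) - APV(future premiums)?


v = 1/(1+i) = 0.943396
APV(future benefits) per unit = sum_{k=0}^{7} k_p_x * q * v^(k+1) = 0.16429
APV(future benefits) = 230026 * 0.16429 = 37790.9119
Life annuity-due factor ä_{x:8} = sum_{k=0}^{7} k_p_x * v^k = 6.005073
APV(future premiums) = 742 * 6.005073 = 4455.7644
V = 37790.9119 - 4455.7644
= 33335.1475


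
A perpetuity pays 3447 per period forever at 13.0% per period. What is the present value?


PV = PMT / i
= 3447 / 0.13
= 26515.3846


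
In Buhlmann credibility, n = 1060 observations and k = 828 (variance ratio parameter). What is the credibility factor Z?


Z = n / (n + k)
= 1060 / (1060 + 828)
= 1060 / 1888
= 0.5614


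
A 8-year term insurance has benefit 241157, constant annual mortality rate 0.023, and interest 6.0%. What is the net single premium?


NSP = benefit * sum_{k=0}^{n-1} k_p_x * q * v^(k+1)
With constant q=0.023, v=0.943396
Sum = 0.132778
NSP = 241157 * 0.132778
= 32020.2308


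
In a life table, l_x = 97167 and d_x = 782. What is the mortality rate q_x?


q_x = d_x / l_x
= 782 / 97167
= 0.008


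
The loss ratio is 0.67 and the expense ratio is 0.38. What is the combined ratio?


Combined ratio = loss ratio + expense ratio
= 0.67 + 0.38
= 1.05


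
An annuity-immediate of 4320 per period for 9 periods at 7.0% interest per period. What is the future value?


FV = PMT * ((1+i)^n - 1) / i
= 4320 * ((1.07)^9 - 1) / 0.07
= 4320 * (1.838459 - 1) / 0.07
= 51744.9114


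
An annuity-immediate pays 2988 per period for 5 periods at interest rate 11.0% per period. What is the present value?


PV = PMT * (1 - (1+i)^(-n)) / i
= 2988 * (1 - (1+0.11)^(-5)) / 0.11
= 2988 * (1 - 0.593451) / 0.11
= 2988 * 3.695897
= 11043.3403


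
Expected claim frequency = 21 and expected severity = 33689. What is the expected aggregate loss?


E[S] = E[N] * E[X]
= 21 * 33689
= 707469


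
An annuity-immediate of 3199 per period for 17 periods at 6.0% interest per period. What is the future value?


FV = PMT * ((1+i)^n - 1) / i
= 3199 * ((1.06)^17 - 1) / 0.06
= 3199 * (2.692773 - 1) / 0.06
= 90253.0024


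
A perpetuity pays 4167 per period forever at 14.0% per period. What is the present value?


PV = PMT / i
= 4167 / 0.14
= 29764.2857


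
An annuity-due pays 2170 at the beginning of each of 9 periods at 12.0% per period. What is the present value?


PV_due = PMT * (1-(1+i)^(-n))/i * (1+i)
PV_immediate = 11562.302
PV_due = 11562.302 * 1.12
= 12949.7783


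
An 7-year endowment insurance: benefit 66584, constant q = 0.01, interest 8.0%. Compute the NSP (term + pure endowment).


Term component = 3374.6903
Pure endowment = 7_p_x * v^7 * benefit = 0.932065 * 0.58349 * 66584 = 36211.7869
NSP = 39586.4772


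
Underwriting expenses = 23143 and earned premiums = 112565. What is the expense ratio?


Expense ratio = expenses / premiums
= 23143 / 112565
= 0.2056


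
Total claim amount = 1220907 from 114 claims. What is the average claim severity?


severity = total / number
= 1220907 / 114
= 10709.7105


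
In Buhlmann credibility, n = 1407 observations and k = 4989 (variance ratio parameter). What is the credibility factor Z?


Z = n / (n + k)
= 1407 / (1407 + 4989)
= 1407 / 6396
= 0.22


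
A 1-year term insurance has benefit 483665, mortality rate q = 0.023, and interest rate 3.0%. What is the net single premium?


NSP = benefit * q * v
v = 1/(1+i) = 0.970874
NSP = 483665 * 0.023 * 0.970874
= 10800.2864


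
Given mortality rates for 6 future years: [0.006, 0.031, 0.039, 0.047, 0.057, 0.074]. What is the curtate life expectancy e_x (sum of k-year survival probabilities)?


e_x = sum_{k=1}^{n} k_p_x
k_p_x values:
  1_p_x = 0.994
  2_p_x = 0.963186
  3_p_x = 0.925622
  4_p_x = 0.882118
  5_p_x = 0.831837
  6_p_x = 0.770281
e_x = 5.367


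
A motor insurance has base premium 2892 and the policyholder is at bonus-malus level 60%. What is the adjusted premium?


adjusted = base * BM_level / 100
= 2892 * 60 / 100
= 2892 * 0.6
= 1735.2


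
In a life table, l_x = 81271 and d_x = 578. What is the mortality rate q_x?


q_x = d_x / l_x
= 578 / 81271
= 0.0071


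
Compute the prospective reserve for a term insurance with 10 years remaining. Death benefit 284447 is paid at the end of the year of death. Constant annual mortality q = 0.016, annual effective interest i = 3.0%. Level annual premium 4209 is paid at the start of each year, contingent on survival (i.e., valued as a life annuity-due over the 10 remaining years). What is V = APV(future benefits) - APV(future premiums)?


v = 1/(1+i) = 0.970874
APV(future benefits) per unit = sum_{k=0}^{9} k_p_x * q * v^(k+1) = 0.127563
APV(future benefits) = 284447 * 0.127563 = 36285.0329
Life annuity-due factor ä_{x:10} = sum_{k=0}^{9} k_p_x * v^k = 8.211895
APV(future premiums) = 4209 * 8.211895 = 34563.8674
V = 36285.0329 - 34563.8674
= 1721.1654


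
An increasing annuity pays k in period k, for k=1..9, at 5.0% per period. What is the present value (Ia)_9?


(Ia)_n = sum_{k=1}^{n} k * v^k, v = 1/(1+i)
v = 0.952381
Sum computed term by term:
(Ia)_9 = 33.2347


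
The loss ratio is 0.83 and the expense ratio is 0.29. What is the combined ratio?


Combined ratio = loss ratio + expense ratio
= 0.83 + 0.29
= 1.12


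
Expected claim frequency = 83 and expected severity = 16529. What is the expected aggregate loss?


E[S] = E[N] * E[X]
= 83 * 16529
= 1.3719e+06


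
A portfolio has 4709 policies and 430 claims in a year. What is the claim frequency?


frequency = claims / policies
= 430 / 4709
= 0.0913


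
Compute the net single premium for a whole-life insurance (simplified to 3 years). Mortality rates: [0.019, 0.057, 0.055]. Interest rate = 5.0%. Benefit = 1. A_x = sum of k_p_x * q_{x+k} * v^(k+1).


v = 0.952381
Year 0: k_p_x=1.0, q=0.019, term=0.018095
Year 1: k_p_x=0.981, q=0.057, term=0.050718
Year 2: k_p_x=0.925083, q=0.055, term=0.043952
A_x = 0.1128


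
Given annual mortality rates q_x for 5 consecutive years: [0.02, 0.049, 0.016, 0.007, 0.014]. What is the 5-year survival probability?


p_k = 1 - q_k for each year
Survival = product of (1 - q_k)
= 0.98 * 0.951 * 0.984 * 0.993 * 0.986
= 0.8979


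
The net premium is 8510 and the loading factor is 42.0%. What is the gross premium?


Gross = net * (1 + loading)
= 8510 * (1 + 0.42)
= 8510 * 1.42
= 12084.2


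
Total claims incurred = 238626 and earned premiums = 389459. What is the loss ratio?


Loss ratio = claims / premiums
= 238626 / 389459
= 0.6127


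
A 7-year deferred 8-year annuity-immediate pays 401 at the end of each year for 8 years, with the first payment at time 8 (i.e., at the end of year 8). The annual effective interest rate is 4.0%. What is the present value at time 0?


PV at time 7 of the 8-year annuity-immediate:
a_n = 401 * (1-(1+0.04)^(-8))/0.04 = 2699.8307
Discount back 7 years to time 0:
PV = 2699.8307 * (1+0.04)^(-7)
= 2699.8307 * 0.759918
= 2051.6494


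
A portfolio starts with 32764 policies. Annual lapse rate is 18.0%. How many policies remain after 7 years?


remaining = initial * (1 - lapse)^years
= 32764 * (1 - 0.18)^7
= 32764 * 0.249285
= 8167.5892


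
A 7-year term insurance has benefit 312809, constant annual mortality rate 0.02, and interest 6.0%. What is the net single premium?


NSP = benefit * sum_{k=0}^{n-1} k_p_x * q * v^(k+1)
With constant q=0.02, v=0.943396
Sum = 0.105662
NSP = 312809 * 0.105662
= 33051.9416


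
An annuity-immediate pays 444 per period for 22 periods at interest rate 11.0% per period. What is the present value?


PV = PMT * (1 - (1+i)^(-n)) / i
= 444 * (1 - (1+0.11)^(-22)) / 0.11
= 444 * (1 - 0.100669) / 0.11
= 444 * 8.175739
= 3630.0282


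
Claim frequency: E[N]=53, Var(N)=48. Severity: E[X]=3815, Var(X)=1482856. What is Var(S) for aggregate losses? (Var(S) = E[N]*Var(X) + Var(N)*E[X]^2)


Var(S) = E[N]*Var(X) + Var(N)*E[X]^2
= 53*1482856 + 48*3815^2
= 78591368 + 698602800
= 7.7719e+08


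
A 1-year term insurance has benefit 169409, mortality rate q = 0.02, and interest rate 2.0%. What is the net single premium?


NSP = benefit * q * v
v = 1/(1+i) = 0.980392
NSP = 169409 * 0.02 * 0.980392
= 3321.7451


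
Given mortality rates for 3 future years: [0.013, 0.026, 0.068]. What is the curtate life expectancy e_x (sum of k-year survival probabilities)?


e_x = sum_{k=1}^{n} k_p_x
k_p_x values:
  1_p_x = 0.987
  2_p_x = 0.961338
  3_p_x = 0.895967
e_x = 2.8443


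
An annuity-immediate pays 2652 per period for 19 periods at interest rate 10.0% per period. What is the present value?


PV = PMT * (1 - (1+i)^(-n)) / i
= 2652 * (1 - (1+0.1)^(-19)) / 0.1
= 2652 * (1 - 0.163508) / 0.1
= 2652 * 8.36492
= 22183.7681


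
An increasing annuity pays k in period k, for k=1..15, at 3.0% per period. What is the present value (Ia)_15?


(Ia)_n = sum_{k=1}^{n} k * v^k, v = 1/(1+i)
v = 0.970874
Sum computed term by term:
(Ia)_15 = 88.9381


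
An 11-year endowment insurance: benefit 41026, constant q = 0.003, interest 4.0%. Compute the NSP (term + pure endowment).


Term component = 1063.4414
Pure endowment = 11_p_x * v^11 * benefit = 0.967491 * 0.649581 * 41026 = 25783.3405
NSP = 26846.7819


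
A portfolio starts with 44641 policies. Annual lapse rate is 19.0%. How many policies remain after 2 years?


remaining = initial * (1 - lapse)^years
= 44641 * (1 - 0.19)^2
= 44641 * 0.6561
= 29288.9601


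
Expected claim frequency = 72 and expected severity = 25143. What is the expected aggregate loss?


E[S] = E[N] * E[X]
= 72 * 25143
= 1.8103e+06


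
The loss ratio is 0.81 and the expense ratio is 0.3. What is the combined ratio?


Combined ratio = loss ratio + expense ratio
= 0.81 + 0.3
= 1.11


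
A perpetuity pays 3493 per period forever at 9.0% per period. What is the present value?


PV = PMT / i
= 3493 / 0.09
= 38811.1111


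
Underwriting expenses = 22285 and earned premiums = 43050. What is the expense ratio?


Expense ratio = expenses / premiums
= 22285 / 43050
= 0.5177


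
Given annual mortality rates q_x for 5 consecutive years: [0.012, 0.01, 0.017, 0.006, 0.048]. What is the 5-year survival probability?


p_k = 1 - q_k for each year
Survival = product of (1 - q_k)
= 0.988 * 0.99 * 0.983 * 0.994 * 0.952
= 0.9098


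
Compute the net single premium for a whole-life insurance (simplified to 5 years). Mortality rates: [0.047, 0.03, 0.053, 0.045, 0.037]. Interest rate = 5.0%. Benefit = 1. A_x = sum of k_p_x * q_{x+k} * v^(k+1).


v = 0.952381
Year 0: k_p_x=1.0, q=0.047, term=0.044762
Year 1: k_p_x=0.953, q=0.03, term=0.025932
Year 2: k_p_x=0.92441, q=0.053, term=0.042323
Year 3: k_p_x=0.875416, q=0.045, term=0.032409
Year 4: k_p_x=0.836023, q=0.037, term=0.024237
A_x = 0.1697


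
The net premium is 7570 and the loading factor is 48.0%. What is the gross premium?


Gross = net * (1 + loading)
= 7570 * (1 + 0.48)
= 7570 * 1.48
= 11203.6


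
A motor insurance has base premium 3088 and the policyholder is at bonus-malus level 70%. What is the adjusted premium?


adjusted = base * BM_level / 100
= 3088 * 70 / 100
= 3088 * 0.7
= 2161.6


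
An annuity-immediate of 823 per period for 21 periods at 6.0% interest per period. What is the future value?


FV = PMT * ((1+i)^n - 1) / i
= 823 * ((1.06)^21 - 1) / 0.06
= 823 * (3.399564 - 1) / 0.06
= 32914.0141


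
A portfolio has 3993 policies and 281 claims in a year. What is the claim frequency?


frequency = claims / policies
= 281 / 3993
= 0.0704


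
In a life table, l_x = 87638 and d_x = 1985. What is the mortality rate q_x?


q_x = d_x / l_x
= 1985 / 87638
= 0.0226


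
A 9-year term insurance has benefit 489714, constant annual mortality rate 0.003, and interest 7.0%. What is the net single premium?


NSP = benefit * sum_{k=0}^{n-1} k_p_x * q * v^(k+1)
With constant q=0.003, v=0.934579
Sum = 0.019339
NSP = 489714 * 0.019339
= 9470.481


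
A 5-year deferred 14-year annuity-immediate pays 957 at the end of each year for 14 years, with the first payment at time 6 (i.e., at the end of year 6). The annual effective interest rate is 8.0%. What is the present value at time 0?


PV at time 5 of the 14-year annuity-immediate:
a_n = 957 * (1-(1+0.08)^(-14))/0.08 = 7889.7348
Discount back 5 years to time 0:
PV = 7889.7348 * (1+0.08)^(-5)
= 7889.7348 * 0.680583
= 5369.6209


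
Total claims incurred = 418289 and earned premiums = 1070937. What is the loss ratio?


Loss ratio = claims / premiums
= 418289 / 1070937
= 0.3906


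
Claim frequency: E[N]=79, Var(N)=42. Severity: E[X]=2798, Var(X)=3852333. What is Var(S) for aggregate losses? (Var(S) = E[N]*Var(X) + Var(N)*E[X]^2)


Var(S) = E[N]*Var(X) + Var(N)*E[X]^2
= 79*3852333 + 42*2798^2
= 304334307 + 328809768
= 6.3314e+08


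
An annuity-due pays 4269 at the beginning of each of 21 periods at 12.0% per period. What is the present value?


PV_due = PMT * (1-(1+i)^(-n))/i * (1+i)
PV_immediate = 32282.1918
PV_due = 32282.1918 * 1.12
= 36156.0548


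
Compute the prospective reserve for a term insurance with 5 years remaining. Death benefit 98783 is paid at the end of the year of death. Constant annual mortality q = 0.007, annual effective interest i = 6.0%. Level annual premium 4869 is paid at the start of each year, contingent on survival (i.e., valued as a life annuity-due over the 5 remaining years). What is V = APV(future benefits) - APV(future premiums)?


v = 1/(1+i) = 0.943396
APV(future benefits) per unit = sum_{k=0}^{4} k_p_x * q * v^(k+1) = 0.0291
APV(future benefits) = 98783 * 0.0291 = 2874.6234
Life annuity-due factor ä_{x:5} = sum_{k=0}^{4} k_p_x * v^k = 4.40663
APV(future premiums) = 4869 * 4.40663 = 21455.8805
V = 2874.6234 - 21455.8805
= -18581.2571


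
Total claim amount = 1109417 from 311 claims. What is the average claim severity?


severity = total / number
= 1109417 / 311
= 3567.2572


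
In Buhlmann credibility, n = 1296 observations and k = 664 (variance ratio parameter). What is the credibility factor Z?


Z = n / (n + k)
= 1296 / (1296 + 664)
= 1296 / 1960
= 0.6612


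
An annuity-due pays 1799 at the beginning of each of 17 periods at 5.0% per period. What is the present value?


PV_due = PMT * (1-(1+i)^(-n))/i * (1+i)
PV_immediate = 20282.0452
PV_due = 20282.0452 * 1.05
= 21296.1474


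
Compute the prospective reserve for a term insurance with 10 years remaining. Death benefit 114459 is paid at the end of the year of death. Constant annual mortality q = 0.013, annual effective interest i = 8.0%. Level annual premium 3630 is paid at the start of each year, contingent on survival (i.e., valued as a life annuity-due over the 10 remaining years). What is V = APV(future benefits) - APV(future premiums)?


v = 1/(1+i) = 0.925926
APV(future benefits) per unit = sum_{k=0}^{9} k_p_x * q * v^(k+1) = 0.082979
APV(future benefits) = 114459 * 0.082979 = 9497.6847
Life annuity-due factor ä_{x:10} = sum_{k=0}^{9} k_p_x * v^k = 6.893634
APV(future premiums) = 3630 * 6.893634 = 25023.8904
V = 9497.6847 - 25023.8904
= -15526.2057


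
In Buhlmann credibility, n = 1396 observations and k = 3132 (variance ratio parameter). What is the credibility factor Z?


Z = n / (n + k)
= 1396 / (1396 + 3132)
= 1396 / 4528
= 0.3083


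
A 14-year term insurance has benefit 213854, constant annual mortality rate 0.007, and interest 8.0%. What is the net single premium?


NSP = benefit * sum_{k=0}^{n-1} k_p_x * q * v^(k+1)
With constant q=0.007, v=0.925926
Sum = 0.055632
NSP = 213854 * 0.055632
= 11897.1505


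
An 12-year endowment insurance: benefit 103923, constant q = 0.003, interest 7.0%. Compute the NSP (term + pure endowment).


Term component = 2441.6695
Pure endowment = 12_p_x * v^12 * benefit = 0.964588 * 0.444012 * 103923 = 44509.0416
NSP = 46950.7111


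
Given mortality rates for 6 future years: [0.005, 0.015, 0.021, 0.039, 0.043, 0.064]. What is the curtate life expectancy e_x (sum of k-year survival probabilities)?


e_x = sum_{k=1}^{n} k_p_x
k_p_x values:
  1_p_x = 0.995
  2_p_x = 0.980075
  3_p_x = 0.959493
  4_p_x = 0.922073
  5_p_x = 0.882424
  6_p_x = 0.825949
e_x = 5.565


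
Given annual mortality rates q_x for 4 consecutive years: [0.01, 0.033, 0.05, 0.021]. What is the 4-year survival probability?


p_k = 1 - q_k for each year
Survival = product of (1 - q_k)
= 0.99 * 0.967 * 0.95 * 0.979
= 0.8904


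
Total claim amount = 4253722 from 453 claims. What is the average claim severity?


severity = total / number
= 4253722 / 453
= 9390.1148


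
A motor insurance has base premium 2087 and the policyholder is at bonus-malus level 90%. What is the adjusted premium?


adjusted = base * BM_level / 100
= 2087 * 90 / 100
= 2087 * 0.9
= 1878.3


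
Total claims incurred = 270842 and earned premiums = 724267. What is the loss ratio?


Loss ratio = claims / premiums
= 270842 / 724267
= 0.374


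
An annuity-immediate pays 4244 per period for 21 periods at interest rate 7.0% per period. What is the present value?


PV = PMT * (1 - (1+i)^(-n)) / i
= 4244 * (1 - (1+0.07)^(-21)) / 0.07
= 4244 * (1 - 0.241513) / 0.07
= 4244 * 10.835527
= 45985.978


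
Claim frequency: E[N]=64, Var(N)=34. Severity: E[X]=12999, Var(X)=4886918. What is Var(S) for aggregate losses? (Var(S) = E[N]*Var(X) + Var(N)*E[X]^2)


Var(S) = E[N]*Var(X) + Var(N)*E[X]^2
= 64*4886918 + 34*12999^2
= 312762752 + 5745116034
= 6.0579e+09


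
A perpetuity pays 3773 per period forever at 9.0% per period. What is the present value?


PV = PMT / i
= 3773 / 0.09
= 41922.2222


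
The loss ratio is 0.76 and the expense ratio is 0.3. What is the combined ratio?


Combined ratio = loss ratio + expense ratio
= 0.76 + 0.3
= 1.06


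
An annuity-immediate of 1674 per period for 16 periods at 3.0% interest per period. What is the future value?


FV = PMT * ((1+i)^n - 1) / i
= 1674 * ((1.03)^16 - 1) / 0.03
= 1674 * (1.604706 - 1) / 0.03
= 33742.6193


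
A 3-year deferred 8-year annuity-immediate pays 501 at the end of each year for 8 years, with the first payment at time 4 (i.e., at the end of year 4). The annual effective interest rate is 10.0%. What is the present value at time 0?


PV at time 3 of the 8-year annuity-immediate:
a_n = 501 * (1-(1+0.1)^(-8))/0.1 = 2672.798
Discount back 3 years to time 0:
PV = 2672.798 * (1+0.1)^(-3)
= 2672.798 * 0.751315
= 2008.1127


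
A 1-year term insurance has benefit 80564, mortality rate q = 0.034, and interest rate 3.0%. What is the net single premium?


NSP = benefit * q * v
v = 1/(1+i) = 0.970874
NSP = 80564 * 0.034 * 0.970874
= 2659.3942


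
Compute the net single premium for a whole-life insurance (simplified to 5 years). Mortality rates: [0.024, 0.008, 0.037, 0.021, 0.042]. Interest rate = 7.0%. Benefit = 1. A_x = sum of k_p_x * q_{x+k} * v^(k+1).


v = 0.934579
Year 0: k_p_x=1.0, q=0.024, term=0.02243
Year 1: k_p_x=0.976, q=0.008, term=0.00682
Year 2: k_p_x=0.968192, q=0.037, term=0.029242
Year 3: k_p_x=0.932369, q=0.021, term=0.014937
Year 4: k_p_x=0.912789, q=0.042, term=0.027334
A_x = 0.1008


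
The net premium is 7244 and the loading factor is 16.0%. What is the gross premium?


Gross = net * (1 + loading)
= 7244 * (1 + 0.16)
= 7244 * 1.16
= 8403.04


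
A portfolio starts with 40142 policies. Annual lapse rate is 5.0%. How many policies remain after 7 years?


remaining = initial * (1 - lapse)^years
= 40142 * (1 - 0.05)^7
= 40142 * 0.698337
= 28032.6557


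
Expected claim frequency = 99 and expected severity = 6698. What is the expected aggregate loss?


E[S] = E[N] * E[X]
= 99 * 6698
= 663102


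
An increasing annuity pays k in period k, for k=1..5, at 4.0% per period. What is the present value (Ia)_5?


(Ia)_n = sum_{k=1}^{n} k * v^k, v = 1/(1+i)
v = 0.961538
Sum computed term by term:
(Ia)_5 = 13.0065


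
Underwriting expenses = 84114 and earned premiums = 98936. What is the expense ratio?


Expense ratio = expenses / premiums
= 84114 / 98936
= 0.8502


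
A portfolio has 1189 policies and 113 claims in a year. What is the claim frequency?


frequency = claims / policies
= 113 / 1189
= 0.095


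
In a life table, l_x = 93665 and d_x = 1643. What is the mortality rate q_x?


q_x = d_x / l_x
= 1643 / 93665
= 0.0175


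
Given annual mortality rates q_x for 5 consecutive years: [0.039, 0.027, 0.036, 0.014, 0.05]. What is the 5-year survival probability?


p_k = 1 - q_k for each year
Survival = product of (1 - q_k)
= 0.961 * 0.973 * 0.964 * 0.986 * 0.95
= 0.8443


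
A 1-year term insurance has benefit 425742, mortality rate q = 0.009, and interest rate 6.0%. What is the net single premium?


NSP = benefit * q * v
v = 1/(1+i) = 0.943396
NSP = 425742 * 0.009 * 0.943396
= 3614.7906


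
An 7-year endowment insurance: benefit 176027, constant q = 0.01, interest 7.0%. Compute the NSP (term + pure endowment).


Term component = 9231.66
Pure endowment = 7_p_x * v^7 * benefit = 0.932065 * 0.62275 * 176027 = 102173.72
NSP = 111405.38


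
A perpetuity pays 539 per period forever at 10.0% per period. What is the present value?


PV = PMT / i
= 539 / 0.1
= 5390.0


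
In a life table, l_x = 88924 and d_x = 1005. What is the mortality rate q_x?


q_x = d_x / l_x
= 1005 / 88924
= 0.0113


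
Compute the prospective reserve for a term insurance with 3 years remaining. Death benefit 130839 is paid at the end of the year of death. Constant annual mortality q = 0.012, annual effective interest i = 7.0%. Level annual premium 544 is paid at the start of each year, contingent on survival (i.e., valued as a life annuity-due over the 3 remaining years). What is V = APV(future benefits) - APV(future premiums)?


v = 1/(1+i) = 0.934579
APV(future benefits) per unit = sum_{k=0}^{2} k_p_x * q * v^(k+1) = 0.031132
APV(future benefits) = 130839 * 0.031132 = 4073.3235
Life annuity-due factor ä_{x:3} = sum_{k=0}^{2} k_p_x * v^k = 2.775966
APV(future premiums) = 544 * 2.775966 = 1510.1258
V = 4073.3235 - 1510.1258
= 2563.1977


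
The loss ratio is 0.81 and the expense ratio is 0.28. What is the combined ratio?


Combined ratio = loss ratio + expense ratio
= 0.81 + 0.28
= 1.09


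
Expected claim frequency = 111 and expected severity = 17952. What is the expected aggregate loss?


E[S] = E[N] * E[X]
= 111 * 17952
= 1.9927e+06


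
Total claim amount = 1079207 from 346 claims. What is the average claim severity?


severity = total / number
= 1079207 / 346
= 3119.0954


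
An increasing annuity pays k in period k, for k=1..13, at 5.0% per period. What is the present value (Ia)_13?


(Ia)_n = sum_{k=1}^{n} k * v^k, v = 1/(1+i)
v = 0.952381
Sum computed term by term:
(Ia)_13 = 59.3815


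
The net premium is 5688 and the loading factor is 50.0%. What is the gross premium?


Gross = net * (1 + loading)
= 5688 * (1 + 0.5)
= 5688 * 1.5
= 8532.0


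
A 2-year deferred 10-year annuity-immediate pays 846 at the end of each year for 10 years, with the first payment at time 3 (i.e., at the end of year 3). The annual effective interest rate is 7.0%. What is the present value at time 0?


PV at time 2 of the 10-year annuity-immediate:
a_n = 846 * (1-(1+0.07)^(-10))/0.07 = 5941.95
Discount back 2 years to time 0:
PV = 5941.95 * (1+0.07)^(-2)
= 5941.95 * 0.873439
= 5189.9292


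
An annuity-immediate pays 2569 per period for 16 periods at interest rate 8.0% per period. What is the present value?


PV = PMT * (1 - (1+i)^(-n)) / i
= 2569 * (1 - (1+0.08)^(-16)) / 0.08
= 2569 * (1 - 0.29189) / 0.08
= 2569 * 8.851369
= 22739.1674


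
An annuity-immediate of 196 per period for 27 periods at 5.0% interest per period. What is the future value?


FV = PMT * ((1+i)^n - 1) / i
= 196 * ((1.05)^27 - 1) / 0.05
= 196 * (3.733456 - 1) / 0.05
= 10715.1488


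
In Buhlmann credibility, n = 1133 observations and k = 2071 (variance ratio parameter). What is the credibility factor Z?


Z = n / (n + k)
= 1133 / (1133 + 2071)
= 1133 / 3204
= 0.3536


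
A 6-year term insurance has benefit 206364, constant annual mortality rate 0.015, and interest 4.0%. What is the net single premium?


NSP = benefit * sum_{k=0}^{n-1} k_p_x * q * v^(k+1)
With constant q=0.015, v=0.961538
Sum = 0.075873
NSP = 206364 * 0.075873
= 15657.3556


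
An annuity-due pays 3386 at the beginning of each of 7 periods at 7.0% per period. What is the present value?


PV_due = PMT * (1-(1+i)^(-n))/i * (1+i)
PV_immediate = 18248.1339
PV_due = 18248.1339 * 1.07
= 19525.5033


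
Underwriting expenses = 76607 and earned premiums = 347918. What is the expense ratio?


Expense ratio = expenses / premiums
= 76607 / 347918
= 0.2202


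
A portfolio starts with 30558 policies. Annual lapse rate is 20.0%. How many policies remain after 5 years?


remaining = initial * (1 - lapse)^years
= 30558 * (1 - 0.2)^5
= 30558 * 0.32768
= 10013.2454


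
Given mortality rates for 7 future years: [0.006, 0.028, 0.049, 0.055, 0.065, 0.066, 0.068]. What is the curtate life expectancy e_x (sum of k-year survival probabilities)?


e_x = sum_{k=1}^{n} k_p_x
k_p_x values:
  1_p_x = 0.994
  2_p_x = 0.966168
  3_p_x = 0.918826
  4_p_x = 0.86829
  5_p_x = 0.811851
  6_p_x = 0.758269
  7_p_x = 0.706707
e_x = 6.0241


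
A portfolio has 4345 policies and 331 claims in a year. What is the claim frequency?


frequency = claims / policies
= 331 / 4345
= 0.0762


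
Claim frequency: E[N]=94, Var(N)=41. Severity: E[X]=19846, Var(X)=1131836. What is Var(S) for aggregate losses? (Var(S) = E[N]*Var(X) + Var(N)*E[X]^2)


Var(S) = E[N]*Var(X) + Var(N)*E[X]^2
= 94*1131836 + 41*19846^2
= 106392584 + 16148412356
= 1.6255e+10


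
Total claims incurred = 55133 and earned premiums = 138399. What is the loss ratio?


Loss ratio = claims / premiums
= 55133 / 138399
= 0.3984


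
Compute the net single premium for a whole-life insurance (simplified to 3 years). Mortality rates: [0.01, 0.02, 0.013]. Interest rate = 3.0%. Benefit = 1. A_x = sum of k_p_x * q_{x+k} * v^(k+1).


v = 0.970874
Year 0: k_p_x=1.0, q=0.01, term=0.009709
Year 1: k_p_x=0.99, q=0.02, term=0.018663
Year 2: k_p_x=0.9702, q=0.013, term=0.011542
A_x = 0.0399


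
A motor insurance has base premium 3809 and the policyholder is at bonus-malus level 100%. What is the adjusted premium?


adjusted = base * BM_level / 100
= 3809 * 100 / 100
= 3809 * 1.0
= 3809.0


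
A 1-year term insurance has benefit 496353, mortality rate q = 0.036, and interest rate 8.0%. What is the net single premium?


NSP = benefit * q * v
v = 1/(1+i) = 0.925926
NSP = 496353 * 0.036 * 0.925926
= 16545.1


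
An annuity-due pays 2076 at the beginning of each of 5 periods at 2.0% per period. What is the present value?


PV_due = PMT * (1-(1+i)^(-n))/i * (1+i)
PV_immediate = 9785.1419
PV_due = 9785.1419 * 1.02
= 9980.8448


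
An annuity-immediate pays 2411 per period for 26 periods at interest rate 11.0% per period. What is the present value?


PV = PMT * (1 - (1+i)^(-n)) / i
= 2411 * (1 - (1+0.11)^(-26)) / 0.11
= 2411 * (1 - 0.066314) / 0.11
= 2411 * 8.488058
= 20464.7085


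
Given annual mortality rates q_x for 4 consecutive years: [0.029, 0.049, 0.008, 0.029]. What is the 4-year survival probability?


p_k = 1 - q_k for each year
Survival = product of (1 - q_k)
= 0.971 * 0.951 * 0.992 * 0.971
= 0.8895


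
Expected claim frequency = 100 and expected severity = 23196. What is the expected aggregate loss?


E[S] = E[N] * E[X]
= 100 * 23196
= 2.3196e+06


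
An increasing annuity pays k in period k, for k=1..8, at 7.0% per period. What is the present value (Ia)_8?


(Ia)_n = sum_{k=1}^{n} k * v^k, v = 1/(1+i)
v = 0.934579
Sum computed term by term:
(Ia)_8 = 24.7602


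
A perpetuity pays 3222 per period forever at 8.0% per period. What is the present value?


PV = PMT / i
= 3222 / 0.08
= 40275.0


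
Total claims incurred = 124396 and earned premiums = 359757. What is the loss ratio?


Loss ratio = claims / premiums
= 124396 / 359757
= 0.3458


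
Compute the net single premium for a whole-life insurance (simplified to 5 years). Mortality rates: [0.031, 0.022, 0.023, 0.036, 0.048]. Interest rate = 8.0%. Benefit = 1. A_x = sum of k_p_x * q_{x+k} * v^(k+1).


v = 0.925926
Year 0: k_p_x=1.0, q=0.031, term=0.028704
Year 1: k_p_x=0.969, q=0.022, term=0.018277
Year 2: k_p_x=0.947682, q=0.023, term=0.017303
Year 3: k_p_x=0.925885, q=0.036, term=0.0245
Year 4: k_p_x=0.892553, q=0.048, term=0.029158
A_x = 0.1179


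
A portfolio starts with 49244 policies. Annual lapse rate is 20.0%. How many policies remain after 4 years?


remaining = initial * (1 - lapse)^years
= 49244 * (1 - 0.2)^4
= 49244 * 0.4096
= 20170.3424


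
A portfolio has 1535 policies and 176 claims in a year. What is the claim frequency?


frequency = claims / policies
= 176 / 1535
= 0.1147


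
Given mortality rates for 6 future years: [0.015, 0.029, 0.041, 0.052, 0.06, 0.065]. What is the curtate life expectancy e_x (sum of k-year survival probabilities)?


e_x = sum_{k=1}^{n} k_p_x
k_p_x values:
  1_p_x = 0.985
  2_p_x = 0.956435
  3_p_x = 0.917221
  4_p_x = 0.869526
  5_p_x = 0.817354
  6_p_x = 0.764226
e_x = 5.3098


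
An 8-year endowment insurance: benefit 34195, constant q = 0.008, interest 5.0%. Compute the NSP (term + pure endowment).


Term component = 1722.8841
Pure endowment = 8_p_x * v^8 * benefit = 0.937764 * 0.676839 * 34195 = 21704.0906
NSP = 23426.9746
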